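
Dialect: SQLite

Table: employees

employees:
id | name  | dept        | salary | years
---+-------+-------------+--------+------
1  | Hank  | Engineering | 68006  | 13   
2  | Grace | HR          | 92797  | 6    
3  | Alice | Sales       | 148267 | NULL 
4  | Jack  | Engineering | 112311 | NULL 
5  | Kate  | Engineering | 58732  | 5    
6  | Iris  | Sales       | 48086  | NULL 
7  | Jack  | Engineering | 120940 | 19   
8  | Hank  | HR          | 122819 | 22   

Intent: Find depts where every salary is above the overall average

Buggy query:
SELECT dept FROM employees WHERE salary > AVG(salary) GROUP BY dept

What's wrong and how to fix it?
Bug: WHERE evaluates per row before aggregation, so AVG() is unavailable

Fix: Use a subquery for AVG and a HAVING MIN(...) filter so the condition holds for every row in the group

Corrected query:
SELECT dept FROM employees GROUP BY dept HAVING MIN(salary) > (SELECT AVG(salary) FROM employees)

Result:
(no rows)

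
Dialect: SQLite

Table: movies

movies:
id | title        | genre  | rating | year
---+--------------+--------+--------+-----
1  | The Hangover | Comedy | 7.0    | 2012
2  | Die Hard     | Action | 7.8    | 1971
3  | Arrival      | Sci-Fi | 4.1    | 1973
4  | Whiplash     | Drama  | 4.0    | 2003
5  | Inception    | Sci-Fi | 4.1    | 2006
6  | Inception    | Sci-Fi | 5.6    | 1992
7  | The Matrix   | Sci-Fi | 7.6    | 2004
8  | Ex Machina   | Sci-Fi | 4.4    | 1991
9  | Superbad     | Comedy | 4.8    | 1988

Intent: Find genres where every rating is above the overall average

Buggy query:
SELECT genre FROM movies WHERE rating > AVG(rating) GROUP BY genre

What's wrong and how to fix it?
Bug: WHERE evaluates per row before aggregation, so AVG() is unavailable

Fix: Use a subquery for AVG and a HAVING MIN(...) filter so the condition holds for every row in the group

Corrected query:
SELECT genre FROM movies GROUP BY genre HAVING MIN(rating) > (SELECT AVG(rating) FROM movies)

Result:
genre 
------
Action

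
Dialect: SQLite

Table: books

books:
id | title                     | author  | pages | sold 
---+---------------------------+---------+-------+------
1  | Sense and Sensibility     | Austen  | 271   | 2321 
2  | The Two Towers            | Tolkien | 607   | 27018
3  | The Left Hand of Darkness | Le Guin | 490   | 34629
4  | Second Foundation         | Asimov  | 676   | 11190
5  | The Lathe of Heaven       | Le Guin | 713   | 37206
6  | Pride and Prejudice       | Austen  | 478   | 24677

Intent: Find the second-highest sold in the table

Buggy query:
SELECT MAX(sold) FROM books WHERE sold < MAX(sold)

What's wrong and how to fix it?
Bug: MAX(sold) on the right of the comparison is an aggregate-in-WHERE error

Fix: Compute the overall MAX in a subquery, then take MAX of rows below it

Corrected query:
SELECT MAX(sold) FROM books WHERE sold < (SELECT MAX(sold) FROM books)

Result:
MAX(sold)
---------
34629    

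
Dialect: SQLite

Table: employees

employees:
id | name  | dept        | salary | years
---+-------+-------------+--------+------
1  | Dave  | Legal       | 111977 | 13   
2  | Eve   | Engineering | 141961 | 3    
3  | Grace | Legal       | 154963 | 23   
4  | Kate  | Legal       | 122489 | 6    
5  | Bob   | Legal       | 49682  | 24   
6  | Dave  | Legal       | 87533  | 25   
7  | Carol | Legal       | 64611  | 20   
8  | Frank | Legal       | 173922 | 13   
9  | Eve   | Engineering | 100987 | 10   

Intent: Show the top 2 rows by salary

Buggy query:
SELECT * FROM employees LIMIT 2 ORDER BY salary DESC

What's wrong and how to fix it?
Bug: LIMIT must come after ORDER BY

Fix: Sort with ORDER BY, then apply LIMIT

Corrected query:
SELECT * FROM employees ORDER BY salary DESC LIMIT 2

Result:
id | name  | dept  | salary | years
---+-------+-------+--------+------
8  | Frank | Legal | 173922 | 13   
3  | Grace | Legal | 154963 | 23   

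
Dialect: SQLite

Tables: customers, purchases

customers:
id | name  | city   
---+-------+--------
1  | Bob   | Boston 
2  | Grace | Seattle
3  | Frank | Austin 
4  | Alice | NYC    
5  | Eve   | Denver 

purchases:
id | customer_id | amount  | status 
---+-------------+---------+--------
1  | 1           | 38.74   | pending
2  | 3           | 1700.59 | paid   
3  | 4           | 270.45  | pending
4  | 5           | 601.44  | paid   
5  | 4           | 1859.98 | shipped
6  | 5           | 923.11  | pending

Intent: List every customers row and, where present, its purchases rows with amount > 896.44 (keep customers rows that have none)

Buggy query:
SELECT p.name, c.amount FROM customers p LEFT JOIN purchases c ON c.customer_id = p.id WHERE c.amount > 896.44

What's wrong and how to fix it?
Bug: Filtering c.amount in WHERE discards the NULL rows produced by LEFT JOIN, turning it into an inner join

Fix: Move the right-table condition into the ON clause so unmatched parents are kept

Corrected query:
SELECT p.name, c.amount FROM customers p LEFT JOIN purchases c ON c.customer_id = p.id AND c.amount > 896.44

Result:
name  | amount 
------+--------
Bob   | NULL   
Grace | NULL   
Frank | 1700.59
Alice | 1859.98
Eve   | 923.11 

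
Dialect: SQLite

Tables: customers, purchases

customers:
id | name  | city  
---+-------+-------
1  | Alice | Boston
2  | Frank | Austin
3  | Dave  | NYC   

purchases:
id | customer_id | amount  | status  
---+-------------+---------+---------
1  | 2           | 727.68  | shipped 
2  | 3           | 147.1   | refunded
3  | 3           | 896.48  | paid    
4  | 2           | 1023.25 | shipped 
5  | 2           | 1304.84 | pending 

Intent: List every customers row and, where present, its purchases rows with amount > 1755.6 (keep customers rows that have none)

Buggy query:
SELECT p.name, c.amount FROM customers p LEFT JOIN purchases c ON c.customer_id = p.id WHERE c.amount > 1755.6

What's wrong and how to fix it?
Bug: A WHERE condition on the right-hand table after LEFT JOIN drops unmatched parents

Fix: Move the right-table condition into the ON clause so unmatched parents are kept

Corrected query:
SELECT p.name, c.amount FROM customers p LEFT JOIN purchases c ON c.customer_id = p.id AND c.amount > 1755.6

Result:
name  | amount
------+-------
Alice | NULL  
Frank | NULL  
Dave  | NULL  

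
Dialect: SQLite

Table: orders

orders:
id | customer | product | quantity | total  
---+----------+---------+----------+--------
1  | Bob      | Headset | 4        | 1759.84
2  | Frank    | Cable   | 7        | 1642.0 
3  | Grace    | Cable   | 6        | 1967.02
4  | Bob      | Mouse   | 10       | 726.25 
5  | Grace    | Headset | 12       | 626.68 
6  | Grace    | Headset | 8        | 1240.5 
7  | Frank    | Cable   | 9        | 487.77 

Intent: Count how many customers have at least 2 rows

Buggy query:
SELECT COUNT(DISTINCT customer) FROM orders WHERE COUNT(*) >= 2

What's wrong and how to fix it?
Bug: COUNT(*) cannot appear in WHERE; the per-group count doesn't exist yet

Fix: Group first with HAVING COUNT(*) >= 2, then COUNT the resulting groups

Corrected query:
SELECT COUNT(*) FROM (SELECT customer FROM orders GROUP BY customer HAVING COUNT(*) >= 2)

Result:
COUNT(*)
--------
3       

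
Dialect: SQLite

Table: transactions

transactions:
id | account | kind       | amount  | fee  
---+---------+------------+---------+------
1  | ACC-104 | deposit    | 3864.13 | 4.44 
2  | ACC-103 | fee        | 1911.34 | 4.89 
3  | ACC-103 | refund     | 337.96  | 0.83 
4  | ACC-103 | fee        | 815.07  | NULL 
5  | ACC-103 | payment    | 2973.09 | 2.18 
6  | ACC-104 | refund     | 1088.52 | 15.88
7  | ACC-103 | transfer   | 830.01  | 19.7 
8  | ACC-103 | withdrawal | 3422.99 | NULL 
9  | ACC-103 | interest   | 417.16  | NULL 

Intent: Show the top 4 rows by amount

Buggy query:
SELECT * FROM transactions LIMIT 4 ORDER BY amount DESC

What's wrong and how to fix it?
Bug: ORDER BY cannot follow LIMIT; LIMIT is the final clause

Fix: Swap the clauses: ORDER BY first, then LIMIT

Corrected query:
SELECT * FROM transactions ORDER BY amount DESC LIMIT 4

Result:
id | account | kind       | amount  | fee 
---+---------+------------+---------+-----
1  | ACC-104 | deposit    | 3864.13 | 4.44
8  | ACC-103 | withdrawal | 3422.99 | NULL
5  | ACC-103 | payment    | 2973.09 | 2.18
2  | ACC-103 | fee        | 1911.34 | 4.89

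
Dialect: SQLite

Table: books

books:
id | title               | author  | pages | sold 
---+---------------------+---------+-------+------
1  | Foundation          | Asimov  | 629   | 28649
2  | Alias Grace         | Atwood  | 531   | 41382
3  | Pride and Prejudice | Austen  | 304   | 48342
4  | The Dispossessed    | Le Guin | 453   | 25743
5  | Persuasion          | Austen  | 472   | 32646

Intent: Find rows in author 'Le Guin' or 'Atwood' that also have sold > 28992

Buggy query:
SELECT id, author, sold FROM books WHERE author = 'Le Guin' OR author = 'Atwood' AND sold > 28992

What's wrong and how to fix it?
Bug: AND binds tighter than OR, so this parses as author = 'Le Guin' OR (author = 'Atwood' AND sold > 28992)

Fix: Add parentheses around the OR so the AND applies to both alternatives

Corrected query:
SELECT id, author, sold FROM books WHERE (author = 'Le Guin' OR author = 'Atwood') AND sold > 28992

Result:
id | author | sold 
---+--------+------
2  | Atwood | 41382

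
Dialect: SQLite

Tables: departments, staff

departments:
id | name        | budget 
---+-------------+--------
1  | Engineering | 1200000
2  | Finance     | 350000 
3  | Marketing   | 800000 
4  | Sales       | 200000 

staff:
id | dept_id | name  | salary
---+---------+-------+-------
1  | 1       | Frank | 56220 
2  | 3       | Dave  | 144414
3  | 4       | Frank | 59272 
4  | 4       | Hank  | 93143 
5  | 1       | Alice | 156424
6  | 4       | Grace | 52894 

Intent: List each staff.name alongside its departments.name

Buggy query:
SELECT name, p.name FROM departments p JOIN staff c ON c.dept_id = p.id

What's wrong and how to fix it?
Bug: 'name' exists in both joined tables, so the database can't tell which one is meant

Fix: Qualify the column with its table alias (c.name)

Corrected query:
SELECT c.name, p.name FROM departments p JOIN staff c ON c.dept_id = p.id

Result:
name  | name       
------+------------
Frank | Engineering
Dave  | Marketing  
Frank | Sales      
Hank  | Sales      
Alice | Engineering
Grace | Sales      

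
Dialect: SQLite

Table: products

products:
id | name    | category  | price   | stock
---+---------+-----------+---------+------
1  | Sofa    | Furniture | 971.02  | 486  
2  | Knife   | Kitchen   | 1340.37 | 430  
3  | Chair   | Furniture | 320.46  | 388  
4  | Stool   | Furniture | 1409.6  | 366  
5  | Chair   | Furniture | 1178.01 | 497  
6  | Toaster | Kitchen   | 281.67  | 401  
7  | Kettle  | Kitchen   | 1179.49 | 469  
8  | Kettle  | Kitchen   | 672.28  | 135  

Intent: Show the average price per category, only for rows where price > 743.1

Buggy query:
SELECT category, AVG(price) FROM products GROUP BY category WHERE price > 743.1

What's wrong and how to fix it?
Bug: WHERE cannot follow GROUP BY

Fix: Move the WHERE clause before GROUP BY

Corrected query:
SELECT category, AVG(price) FROM products WHERE price > 743.1 GROUP BY category

Result:
category  | AVG(price)
----------+-----------
Furniture | 1186.21   
Kitchen   | 1259.93   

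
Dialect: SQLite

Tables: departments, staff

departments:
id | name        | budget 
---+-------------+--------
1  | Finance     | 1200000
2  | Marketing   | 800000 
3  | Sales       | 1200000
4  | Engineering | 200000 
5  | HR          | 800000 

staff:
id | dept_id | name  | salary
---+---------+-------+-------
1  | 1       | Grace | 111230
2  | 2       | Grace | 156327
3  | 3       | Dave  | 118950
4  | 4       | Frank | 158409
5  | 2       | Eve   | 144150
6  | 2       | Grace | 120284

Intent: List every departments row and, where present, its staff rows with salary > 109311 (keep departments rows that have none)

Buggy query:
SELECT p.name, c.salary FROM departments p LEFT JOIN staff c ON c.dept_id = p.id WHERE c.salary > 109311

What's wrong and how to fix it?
Bug: A WHERE condition on the right-hand table after LEFT JOIN drops unmatched parents

Fix: Move the right-table condition into the ON clause so unmatched parents are kept

Corrected query:
SELECT p.name, c.salary FROM departments p LEFT JOIN staff c ON c.dept_id = p.id AND c.salary > 109311

Result:
name        | salary
------------+-------
Finance     | 111230
Marketing   | 120284
Marketing   | 144150
Marketing   | 156327
Sales       | 118950
Engineering | 158409
HR          | NULL  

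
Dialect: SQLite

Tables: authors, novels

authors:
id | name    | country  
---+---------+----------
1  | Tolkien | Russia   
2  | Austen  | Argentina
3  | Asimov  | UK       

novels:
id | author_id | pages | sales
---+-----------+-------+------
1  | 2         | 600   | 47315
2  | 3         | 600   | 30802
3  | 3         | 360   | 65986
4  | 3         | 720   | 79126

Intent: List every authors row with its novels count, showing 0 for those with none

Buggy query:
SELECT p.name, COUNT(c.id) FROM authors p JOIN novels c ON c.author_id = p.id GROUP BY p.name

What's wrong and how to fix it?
Bug: INNER JOIN drops authors rows that have no matching novels rows

Fix: Switch to LEFT JOIN to retain unmatched parent rows

Corrected query:
SELECT p.name, COUNT(c.id) FROM authors p LEFT JOIN novels c ON c.author_id = p.id GROUP BY p.name

Result:
name    | COUNT(c.id)
--------+------------
Asimov  | 3          
Austen  | 1          
Tolkien | 0          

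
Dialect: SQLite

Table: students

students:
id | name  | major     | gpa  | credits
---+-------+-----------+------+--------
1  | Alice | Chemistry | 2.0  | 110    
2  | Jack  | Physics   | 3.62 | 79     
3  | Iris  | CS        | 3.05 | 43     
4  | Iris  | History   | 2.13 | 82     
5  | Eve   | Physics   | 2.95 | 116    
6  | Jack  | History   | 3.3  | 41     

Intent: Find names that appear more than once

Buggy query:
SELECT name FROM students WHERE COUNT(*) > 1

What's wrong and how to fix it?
Bug: COUNT(*) is an aggregate and cannot be used in WHERE

Fix: Group first, then use HAVING for the count condition

Corrected query:
SELECT name FROM students GROUP BY name HAVING COUNT(*) > 1

Result:
name
----
Iris
Jack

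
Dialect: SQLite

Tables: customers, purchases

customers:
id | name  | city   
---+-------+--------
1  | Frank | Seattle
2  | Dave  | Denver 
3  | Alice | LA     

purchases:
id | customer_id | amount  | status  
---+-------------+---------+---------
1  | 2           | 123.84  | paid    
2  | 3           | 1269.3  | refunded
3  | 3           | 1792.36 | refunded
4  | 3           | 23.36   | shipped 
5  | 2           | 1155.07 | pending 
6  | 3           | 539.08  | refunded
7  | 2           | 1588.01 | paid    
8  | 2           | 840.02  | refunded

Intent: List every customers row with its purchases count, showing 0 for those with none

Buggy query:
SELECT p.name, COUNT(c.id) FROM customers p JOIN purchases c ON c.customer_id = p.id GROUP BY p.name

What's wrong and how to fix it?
Bug: An inner join excludes parents with zero children

Fix: Use LEFT JOIN so parents without children still appear (COUNT(c.id) gives 0)

Corrected query:
SELECT p.name, COUNT(c.id) FROM customers p LEFT JOIN purchases c ON c.customer_id = p.id GROUP BY p.name

Result:
name  | COUNT(c.id)
------+------------
Alice | 4          
Dave  | 4          
Frank | 0          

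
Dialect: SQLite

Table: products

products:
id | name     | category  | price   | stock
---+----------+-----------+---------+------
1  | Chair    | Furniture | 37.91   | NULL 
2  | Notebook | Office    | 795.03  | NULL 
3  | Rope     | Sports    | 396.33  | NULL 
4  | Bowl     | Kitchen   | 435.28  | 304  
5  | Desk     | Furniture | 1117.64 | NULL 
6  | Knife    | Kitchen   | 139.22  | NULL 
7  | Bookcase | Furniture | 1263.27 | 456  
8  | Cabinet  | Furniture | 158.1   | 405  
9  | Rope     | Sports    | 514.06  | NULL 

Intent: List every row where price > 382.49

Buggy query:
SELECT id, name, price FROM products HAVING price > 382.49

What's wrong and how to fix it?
Bug: This is a non-aggregate query (no GROUP BY, no aggregates), so in SQLite the HAVING clause is invalid here; a row-level condition belongs in WHERE

Fix: Replace HAVING with WHERE since the condition applies to individual rows

Corrected query:
SELECT id, name, price FROM products WHERE price > 382.49

Result:
id | name     | price  
---+----------+--------
2  | Notebook | 795.03 
3  | Rope     | 396.33 
4  | Bowl     | 435.28 
5  | Desk     | 1117.64
7  | Bookcase | 1263.27
9  | Rope     | 514.06 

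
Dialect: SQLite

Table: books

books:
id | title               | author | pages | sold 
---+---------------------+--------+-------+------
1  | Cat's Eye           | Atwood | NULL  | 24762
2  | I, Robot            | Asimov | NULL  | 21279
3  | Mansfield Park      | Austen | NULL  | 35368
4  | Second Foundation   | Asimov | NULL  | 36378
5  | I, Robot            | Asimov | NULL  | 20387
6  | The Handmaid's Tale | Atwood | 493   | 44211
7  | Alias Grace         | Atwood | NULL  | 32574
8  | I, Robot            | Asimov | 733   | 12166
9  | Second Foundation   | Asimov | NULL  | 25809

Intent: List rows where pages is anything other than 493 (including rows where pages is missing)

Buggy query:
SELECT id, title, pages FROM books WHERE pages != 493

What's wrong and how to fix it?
Bug: 'pages != 493' is unknown when pages is NULL, so NULL rows are silently excluded

Fix: Add an explicit OR pages IS NULL to include the missing-value rows

Corrected query:
SELECT id, title, pages FROM books WHERE pages != 493 OR pages IS NULL

Result:
id | title             | pages
---+-------------------+------
1  | Cat's Eye         | NULL 
2  | I, Robot          | NULL 
3  | Mansfield Park    | NULL 
4  | Second Foundation | NULL 
5  | I, Robot          | NULL 
7  | Alias Grace       | NULL 
8  | I, Robot          | 733  
9  | Second Foundation | NULL 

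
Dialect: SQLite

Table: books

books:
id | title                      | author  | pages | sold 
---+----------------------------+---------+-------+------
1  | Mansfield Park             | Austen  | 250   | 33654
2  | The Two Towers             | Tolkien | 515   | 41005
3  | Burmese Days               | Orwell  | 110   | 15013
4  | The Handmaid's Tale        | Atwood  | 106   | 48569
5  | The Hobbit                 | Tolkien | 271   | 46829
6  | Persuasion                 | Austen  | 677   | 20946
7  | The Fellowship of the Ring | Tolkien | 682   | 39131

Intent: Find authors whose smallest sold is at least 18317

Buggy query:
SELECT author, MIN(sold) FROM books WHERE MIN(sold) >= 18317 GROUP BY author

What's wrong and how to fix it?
Bug: MIN() in WHERE is a misuse of aggregate

Fix: Use HAVING for the per-group MIN condition

Corrected query:
SELECT author, MIN(sold) FROM books GROUP BY author HAVING MIN(sold) >= 18317

Result:
author  | MIN(sold)
--------+----------
Atwood  | 48569    
Austen  | 20946    
Tolkien | 39131    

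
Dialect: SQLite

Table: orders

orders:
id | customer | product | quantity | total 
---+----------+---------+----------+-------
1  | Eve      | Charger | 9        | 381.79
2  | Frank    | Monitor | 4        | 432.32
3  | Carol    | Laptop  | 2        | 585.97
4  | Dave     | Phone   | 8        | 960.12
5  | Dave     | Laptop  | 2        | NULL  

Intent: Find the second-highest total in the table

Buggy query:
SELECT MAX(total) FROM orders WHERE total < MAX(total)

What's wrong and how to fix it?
Bug: MAX(total) on the right of the comparison is an aggregate-in-WHERE error

Fix: Compute the overall MAX in a subquery, then take MAX of rows below it

Corrected query:
SELECT MAX(total) FROM orders WHERE total < (SELECT MAX(total) FROM orders)

Result:
MAX(total)
----------
585.97    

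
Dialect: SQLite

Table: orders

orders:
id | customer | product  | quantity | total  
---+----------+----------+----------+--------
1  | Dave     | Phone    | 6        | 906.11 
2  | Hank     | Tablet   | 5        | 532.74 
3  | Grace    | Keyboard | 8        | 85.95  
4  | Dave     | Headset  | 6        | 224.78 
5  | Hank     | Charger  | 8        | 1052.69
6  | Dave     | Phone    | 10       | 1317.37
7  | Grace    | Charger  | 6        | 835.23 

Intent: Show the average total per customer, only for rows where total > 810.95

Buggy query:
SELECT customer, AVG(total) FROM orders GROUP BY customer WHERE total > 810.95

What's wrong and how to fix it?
Bug: Row-level WHERE must come before GROUP BY in the clause order

Fix: Place WHERE between FROM and GROUP BY

Corrected query:
SELECT customer, AVG(total) FROM orders WHERE total > 810.95 GROUP BY customer

Result:
customer | AVG(total)
---------+-----------
Dave     | 1111.74   
Grace    | 835.23    
Hank     | 1052.69   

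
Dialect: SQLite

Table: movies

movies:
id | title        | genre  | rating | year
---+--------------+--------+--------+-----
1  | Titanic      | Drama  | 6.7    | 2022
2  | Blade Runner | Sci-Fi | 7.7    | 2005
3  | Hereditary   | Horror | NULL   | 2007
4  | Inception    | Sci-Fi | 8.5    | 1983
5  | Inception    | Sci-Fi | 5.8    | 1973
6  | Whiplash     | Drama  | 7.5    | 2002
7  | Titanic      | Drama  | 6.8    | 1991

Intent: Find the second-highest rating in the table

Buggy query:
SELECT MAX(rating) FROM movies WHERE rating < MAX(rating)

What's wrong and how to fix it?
Bug: MAX(rating) on the right of the comparison is an aggregate-in-WHERE error

Fix: Put the inner MAX in a scalar subquery

Corrected query:
SELECT MAX(rating) FROM movies WHERE rating < (SELECT MAX(rating) FROM movies)

Result:
MAX(rating)
-----------
7.7        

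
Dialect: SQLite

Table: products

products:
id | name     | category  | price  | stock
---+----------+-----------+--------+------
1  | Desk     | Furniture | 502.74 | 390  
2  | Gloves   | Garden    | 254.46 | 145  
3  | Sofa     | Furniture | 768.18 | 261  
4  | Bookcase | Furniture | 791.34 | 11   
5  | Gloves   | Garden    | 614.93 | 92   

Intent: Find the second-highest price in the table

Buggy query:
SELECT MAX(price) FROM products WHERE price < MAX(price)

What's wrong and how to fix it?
Bug: MAX(price) on the right of the comparison is an aggregate-in-WHERE error

Fix: Put the inner MAX in a scalar subquery

Corrected query:
SELECT MAX(price) FROM products WHERE price < (SELECT MAX(price) FROM products)

Result:
MAX(price)
----------
768.18    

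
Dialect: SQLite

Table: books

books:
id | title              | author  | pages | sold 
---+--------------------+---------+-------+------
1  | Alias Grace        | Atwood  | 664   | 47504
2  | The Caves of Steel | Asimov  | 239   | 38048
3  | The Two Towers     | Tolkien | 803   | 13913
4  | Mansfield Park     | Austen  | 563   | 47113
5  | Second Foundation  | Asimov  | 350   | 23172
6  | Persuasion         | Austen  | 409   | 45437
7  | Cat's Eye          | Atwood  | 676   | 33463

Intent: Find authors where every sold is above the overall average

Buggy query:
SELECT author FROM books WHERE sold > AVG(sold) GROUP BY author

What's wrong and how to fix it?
Bug: AVG() is an aggregate; it can't sit directly in WHERE

Fix: Compute the overall average in a scalar subquery and compare each group's MIN against it in HAVING

Corrected query:
SELECT author FROM books GROUP BY author HAVING MIN(sold) > (SELECT AVG(sold) FROM books)

Result:
author
------
Austen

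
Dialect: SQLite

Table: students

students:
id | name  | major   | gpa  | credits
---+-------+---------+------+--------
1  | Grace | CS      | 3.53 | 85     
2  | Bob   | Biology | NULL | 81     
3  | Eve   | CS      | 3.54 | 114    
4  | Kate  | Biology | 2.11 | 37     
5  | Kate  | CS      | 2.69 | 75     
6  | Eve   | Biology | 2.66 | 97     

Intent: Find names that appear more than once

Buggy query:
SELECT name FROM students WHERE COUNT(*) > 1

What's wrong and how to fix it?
Bug: WHERE can't reference COUNT(*); aggregates are computed after WHERE

Fix: Group first, then use HAVING for the count condition

Corrected query:
SELECT name FROM students GROUP BY name HAVING COUNT(*) > 1

Result:
name
----
Eve 
Kate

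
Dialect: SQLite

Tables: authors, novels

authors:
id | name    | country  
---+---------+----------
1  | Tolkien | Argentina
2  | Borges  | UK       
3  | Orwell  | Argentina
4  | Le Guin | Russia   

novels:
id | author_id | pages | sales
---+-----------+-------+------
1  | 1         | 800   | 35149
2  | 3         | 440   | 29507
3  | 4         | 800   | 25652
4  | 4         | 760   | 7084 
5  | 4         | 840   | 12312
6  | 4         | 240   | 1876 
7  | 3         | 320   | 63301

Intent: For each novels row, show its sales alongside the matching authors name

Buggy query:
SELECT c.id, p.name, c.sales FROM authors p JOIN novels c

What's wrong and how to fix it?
Bug: Missing join condition: each novels row is matched to all authors rows instead of just its own

Fix: Specify the join condition linking the foreign key to the parent id

Corrected query:
SELECT c.id, p.name, c.sales FROM authors p JOIN novels c ON c.author_id = p.id

Result:
id | name    | sales
---+---------+------
1  | Tolkien | 35149
2  | Orwell  | 29507
3  | Le Guin | 25652
4  | Le Guin | 7084 
5  | Le Guin | 12312
6  | Le Guin | 1876 
7  | Orwell  | 63301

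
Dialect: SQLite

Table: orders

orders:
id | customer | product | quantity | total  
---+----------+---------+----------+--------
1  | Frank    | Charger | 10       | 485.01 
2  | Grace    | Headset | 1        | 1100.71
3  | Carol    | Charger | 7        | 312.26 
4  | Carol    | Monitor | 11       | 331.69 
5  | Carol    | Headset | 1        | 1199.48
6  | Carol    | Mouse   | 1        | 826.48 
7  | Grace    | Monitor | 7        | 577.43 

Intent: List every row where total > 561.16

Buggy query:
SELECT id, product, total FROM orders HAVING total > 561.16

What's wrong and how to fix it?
Bug: HAVING filters the output of aggregation, but this query has no GROUP BY and no aggregate functions, so SQLite rejects it (HAVING clause on a non-aggregate query); the condition here is per row

Fix: Replace HAVING with WHERE since the condition applies to individual rows

Corrected query:
SELECT id, product, total FROM orders WHERE total > 561.16

Result:
id | product | total  
---+---------+--------
2  | Headset | 1100.71
5  | Headset | 1199.48
6  | Mouse   | 826.48 
7  | Monitor | 577.43 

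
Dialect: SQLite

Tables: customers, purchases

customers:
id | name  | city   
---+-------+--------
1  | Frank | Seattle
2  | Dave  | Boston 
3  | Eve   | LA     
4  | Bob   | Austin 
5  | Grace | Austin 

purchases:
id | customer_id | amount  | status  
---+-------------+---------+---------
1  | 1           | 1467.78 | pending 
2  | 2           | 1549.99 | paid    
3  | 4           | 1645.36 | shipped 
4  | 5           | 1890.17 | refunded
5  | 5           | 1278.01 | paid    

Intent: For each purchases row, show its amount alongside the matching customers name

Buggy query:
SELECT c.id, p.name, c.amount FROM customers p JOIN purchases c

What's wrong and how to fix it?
Bug: Missing join condition: each purchases row is matched to all customers rows instead of just its own

Fix: Specify the join condition linking the foreign key to the parent id

Corrected query:
SELECT c.id, p.name, c.amount FROM customers p JOIN purchases c ON c.customer_id = p.id

Result:
id | name  | amount 
---+-------+--------
1  | Frank | 1467.78
2  | Dave  | 1549.99
3  | Bob   | 1645.36
4  | Grace | 1890.17
5  | Grace | 1278.01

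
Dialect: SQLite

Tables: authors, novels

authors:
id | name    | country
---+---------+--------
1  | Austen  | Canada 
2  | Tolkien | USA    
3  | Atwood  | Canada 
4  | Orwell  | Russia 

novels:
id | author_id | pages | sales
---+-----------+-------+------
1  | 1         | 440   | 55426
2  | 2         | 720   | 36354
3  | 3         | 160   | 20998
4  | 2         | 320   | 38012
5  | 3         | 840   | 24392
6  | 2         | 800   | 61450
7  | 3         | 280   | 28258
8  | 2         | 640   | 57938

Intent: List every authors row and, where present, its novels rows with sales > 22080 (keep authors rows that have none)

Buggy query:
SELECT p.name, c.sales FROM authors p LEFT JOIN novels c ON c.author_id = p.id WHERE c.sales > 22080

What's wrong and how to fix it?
Bug: A WHERE condition on the right-hand table after LEFT JOIN drops unmatched parents

Fix: Move the right-table condition into the ON clause so unmatched parents are kept

Corrected query:
SELECT p.name, c.sales FROM authors p LEFT JOIN novels c ON c.author_id = p.id AND c.sales > 22080

Result:
name    | sales
--------+------
Austen  | 55426
Tolkien | 36354
Tolkien | 38012
Tolkien | 57938
Tolkien | 61450
Atwood  | 24392
Atwood  | 28258
Orwell  | NULL 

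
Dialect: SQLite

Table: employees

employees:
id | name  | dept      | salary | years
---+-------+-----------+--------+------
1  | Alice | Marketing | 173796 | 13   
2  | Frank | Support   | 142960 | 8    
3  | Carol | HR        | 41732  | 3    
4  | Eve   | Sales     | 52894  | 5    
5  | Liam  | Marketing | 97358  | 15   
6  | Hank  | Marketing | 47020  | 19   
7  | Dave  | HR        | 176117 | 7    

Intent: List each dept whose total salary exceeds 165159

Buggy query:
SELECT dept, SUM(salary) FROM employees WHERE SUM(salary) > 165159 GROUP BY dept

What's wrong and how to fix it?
Bug: Aggregate functions cannot appear in a WHERE clause

Fix: Use HAVING (which filters groups after aggregation) instead of WHERE

Corrected query:
SELECT dept, SUM(salary) FROM employees GROUP BY dept HAVING SUM(salary) > 165159

Result:
dept      | SUM(salary)
----------+------------
HR        | 217849     
Marketing | 318174     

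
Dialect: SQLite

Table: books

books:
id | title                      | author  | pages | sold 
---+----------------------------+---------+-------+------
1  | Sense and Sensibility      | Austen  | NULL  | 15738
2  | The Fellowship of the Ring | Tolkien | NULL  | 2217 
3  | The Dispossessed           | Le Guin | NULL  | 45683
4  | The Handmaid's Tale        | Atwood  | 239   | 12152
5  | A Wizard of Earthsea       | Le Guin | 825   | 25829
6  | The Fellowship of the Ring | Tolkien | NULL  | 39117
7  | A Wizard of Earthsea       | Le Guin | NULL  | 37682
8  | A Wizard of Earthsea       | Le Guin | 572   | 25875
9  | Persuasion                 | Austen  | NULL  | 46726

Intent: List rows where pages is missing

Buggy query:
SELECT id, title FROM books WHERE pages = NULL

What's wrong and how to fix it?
Bug: Comparing to NULL with '=' never matches; NULL = NULL is unknown, not true

Fix: Replace '= NULL' with 'IS NULL'

Corrected query:
SELECT id, title FROM books WHERE pages IS NULL

Result:
id | title                     
---+---------------------------
1  | Sense and Sensibility     
2  | The Fellowship of the Ring
3  | The Dispossessed          
6  | The Fellowship of the Ring
7  | A Wizard of Earthsea      
9  | Persuasion                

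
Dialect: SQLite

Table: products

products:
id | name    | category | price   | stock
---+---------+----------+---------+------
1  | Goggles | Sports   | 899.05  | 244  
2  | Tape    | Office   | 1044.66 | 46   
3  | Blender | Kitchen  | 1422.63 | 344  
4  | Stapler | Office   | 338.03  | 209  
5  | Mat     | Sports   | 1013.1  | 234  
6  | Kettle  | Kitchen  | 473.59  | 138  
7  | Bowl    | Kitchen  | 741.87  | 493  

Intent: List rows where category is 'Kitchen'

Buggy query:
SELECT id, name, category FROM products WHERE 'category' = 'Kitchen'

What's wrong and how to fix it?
Bug: Single quotes denote string literals in SQL; the column name is being compared as a constant string

Fix: Reference the column as category without single quotes

Corrected query:
SELECT id, name, category FROM products WHERE category = 'Kitchen'

Result:
id | name    | category
---+---------+---------
3  | Blender | Kitchen 
6  | Kettle  | Kitchen 
7  | Bowl    | Kitchen 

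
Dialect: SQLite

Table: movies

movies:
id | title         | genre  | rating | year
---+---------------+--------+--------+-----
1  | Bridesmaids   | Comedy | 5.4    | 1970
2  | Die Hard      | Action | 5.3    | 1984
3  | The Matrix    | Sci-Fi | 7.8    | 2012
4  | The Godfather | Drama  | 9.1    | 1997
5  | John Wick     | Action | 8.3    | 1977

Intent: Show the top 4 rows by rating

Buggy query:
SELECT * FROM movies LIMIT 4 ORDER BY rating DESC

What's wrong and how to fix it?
Bug: ORDER BY cannot follow LIMIT; LIMIT is the final clause

Fix: Swap the clauses: ORDER BY first, then LIMIT

Corrected query:
SELECT * FROM movies ORDER BY rating DESC LIMIT 4

Result:
id | title         | genre  | rating | year
---+---------------+--------+--------+-----
4  | The Godfather | Drama  | 9.1    | 1997
5  | John Wick     | Action | 8.3    | 1977
3  | The Matrix    | Sci-Fi | 7.8    | 2012
1  | Bridesmaids   | Comedy | 5.4    | 1970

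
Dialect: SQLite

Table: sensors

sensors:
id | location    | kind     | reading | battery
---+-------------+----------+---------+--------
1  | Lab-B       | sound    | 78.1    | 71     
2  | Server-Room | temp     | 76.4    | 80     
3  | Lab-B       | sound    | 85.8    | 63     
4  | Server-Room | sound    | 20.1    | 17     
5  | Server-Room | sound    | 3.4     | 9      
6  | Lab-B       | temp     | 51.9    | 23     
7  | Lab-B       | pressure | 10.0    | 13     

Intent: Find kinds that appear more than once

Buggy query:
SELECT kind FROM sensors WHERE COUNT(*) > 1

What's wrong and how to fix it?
Bug: WHERE can't reference COUNT(*); aggregates are computed after WHERE

Fix: GROUP BY kind, then filter groups with HAVING COUNT(*) > 1

Corrected query:
SELECT kind FROM sensors GROUP BY kind HAVING COUNT(*) > 1

Result:
kind 
-----
sound
temp 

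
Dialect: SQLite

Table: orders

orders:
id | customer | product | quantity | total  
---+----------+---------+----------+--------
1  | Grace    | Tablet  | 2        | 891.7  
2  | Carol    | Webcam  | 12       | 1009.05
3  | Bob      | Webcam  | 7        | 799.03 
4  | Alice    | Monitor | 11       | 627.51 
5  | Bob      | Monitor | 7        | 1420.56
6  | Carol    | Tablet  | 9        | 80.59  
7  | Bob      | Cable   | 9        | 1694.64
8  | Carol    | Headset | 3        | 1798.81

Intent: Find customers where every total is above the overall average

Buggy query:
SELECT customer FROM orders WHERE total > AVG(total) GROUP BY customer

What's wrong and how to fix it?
Bug: AVG() is an aggregate; it can't sit directly in WHERE

Fix: Use a subquery for AVG and a HAVING MIN(...) filter so the condition holds for every row in the group

Corrected query:
SELECT customer FROM orders GROUP BY customer HAVING MIN(total) > (SELECT AVG(total) FROM orders)

Result:
(no rows)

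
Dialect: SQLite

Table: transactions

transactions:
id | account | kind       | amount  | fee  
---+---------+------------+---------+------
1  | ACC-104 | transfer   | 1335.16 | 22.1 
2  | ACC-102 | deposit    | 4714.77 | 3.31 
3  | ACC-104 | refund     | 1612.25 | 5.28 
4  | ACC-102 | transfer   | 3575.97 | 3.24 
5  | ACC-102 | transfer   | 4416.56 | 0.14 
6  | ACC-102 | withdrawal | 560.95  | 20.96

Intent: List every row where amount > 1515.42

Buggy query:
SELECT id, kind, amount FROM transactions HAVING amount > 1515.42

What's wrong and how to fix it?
Bug: This is a non-aggregate query (no GROUP BY, no aggregates), so in SQLite the HAVING clause is invalid here; a row-level condition belongs in WHERE

Fix: Replace HAVING with WHERE since the condition applies to individual rows

Corrected query:
SELECT id, kind, amount FROM transactions WHERE amount > 1515.42

Result:
id | kind     | amount 
---+----------+--------
2  | deposit  | 4714.77
3  | refund   | 1612.25
4  | transfer | 3575.97
5  | transfer | 4416.56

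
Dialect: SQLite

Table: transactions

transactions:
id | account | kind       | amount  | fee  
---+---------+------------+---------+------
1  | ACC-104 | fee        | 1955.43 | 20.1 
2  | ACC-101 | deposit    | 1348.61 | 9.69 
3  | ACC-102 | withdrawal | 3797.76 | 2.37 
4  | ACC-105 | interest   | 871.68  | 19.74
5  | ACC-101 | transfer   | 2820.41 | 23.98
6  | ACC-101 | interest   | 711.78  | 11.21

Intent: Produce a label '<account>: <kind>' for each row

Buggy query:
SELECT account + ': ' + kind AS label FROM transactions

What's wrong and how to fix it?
Bug: SQLite uses || for string concatenation; + coerces text to numbers (yielding 0)

Fix: Use the || operator for string concatenation

Corrected query:
SELECT account || ': ' || kind AS label FROM transactions

Result:
label              
-------------------
ACC-104: fee       
ACC-101: deposit   
ACC-102: withdrawal
ACC-105: interest  
ACC-101: transfer  
ACC-101: interest  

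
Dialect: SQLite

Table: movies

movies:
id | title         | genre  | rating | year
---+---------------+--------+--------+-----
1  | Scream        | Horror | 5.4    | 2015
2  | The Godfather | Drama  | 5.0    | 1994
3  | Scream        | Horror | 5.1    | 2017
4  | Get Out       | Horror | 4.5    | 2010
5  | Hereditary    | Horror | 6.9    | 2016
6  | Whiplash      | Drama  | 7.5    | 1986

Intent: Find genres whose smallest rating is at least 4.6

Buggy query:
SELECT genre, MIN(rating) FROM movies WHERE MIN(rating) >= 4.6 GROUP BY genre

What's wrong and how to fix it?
Bug: MIN() in WHERE is a misuse of aggregate

Fix: Use HAVING for the per-group MIN condition

Corrected query:
SELECT genre, MIN(rating) FROM movies GROUP BY genre HAVING MIN(rating) >= 4.6

Result:
genre | MIN(rating)
------+------------
Drama | 5          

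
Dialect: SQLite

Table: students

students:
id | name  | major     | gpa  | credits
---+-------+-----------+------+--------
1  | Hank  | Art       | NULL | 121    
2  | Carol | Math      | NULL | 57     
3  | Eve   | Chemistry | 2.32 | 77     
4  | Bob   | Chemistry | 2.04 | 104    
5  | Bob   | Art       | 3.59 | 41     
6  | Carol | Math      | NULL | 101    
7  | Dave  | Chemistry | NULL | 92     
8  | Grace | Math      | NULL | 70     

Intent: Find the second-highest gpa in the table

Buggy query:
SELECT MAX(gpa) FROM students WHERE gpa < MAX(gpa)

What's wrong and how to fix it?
Bug: The inner MAX is an aggregate inside WHERE, which is not allowed

Fix: Compute the overall MAX in a subquery, then take MAX of rows below it

Corrected query:
SELECT MAX(gpa) FROM students WHERE gpa < (SELECT MAX(gpa) FROM students)

Result:
MAX(gpa)
--------
2.32    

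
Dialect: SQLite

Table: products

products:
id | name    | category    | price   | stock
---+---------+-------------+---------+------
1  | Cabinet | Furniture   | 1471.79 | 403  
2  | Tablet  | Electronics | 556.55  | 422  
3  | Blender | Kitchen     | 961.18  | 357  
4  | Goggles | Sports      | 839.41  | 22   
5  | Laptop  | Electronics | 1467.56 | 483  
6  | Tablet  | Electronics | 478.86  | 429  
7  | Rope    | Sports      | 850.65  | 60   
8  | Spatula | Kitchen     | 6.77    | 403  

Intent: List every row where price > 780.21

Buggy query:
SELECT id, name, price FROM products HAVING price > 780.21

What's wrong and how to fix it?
Bug: This is a non-aggregate query (no GROUP BY, no aggregates), so in SQLite the HAVING clause is invalid here; a row-level condition belongs in WHERE

Fix: Replace HAVING with WHERE since the condition applies to individual rows

Corrected query:
SELECT id, name, price FROM products WHERE price > 780.21

Result:
id | name    | price  
---+---------+--------
1  | Cabinet | 1471.79
3  | Blender | 961.18 
4  | Goggles | 839.41 
5  | Laptop  | 1467.56
7  | Rope    | 850.65 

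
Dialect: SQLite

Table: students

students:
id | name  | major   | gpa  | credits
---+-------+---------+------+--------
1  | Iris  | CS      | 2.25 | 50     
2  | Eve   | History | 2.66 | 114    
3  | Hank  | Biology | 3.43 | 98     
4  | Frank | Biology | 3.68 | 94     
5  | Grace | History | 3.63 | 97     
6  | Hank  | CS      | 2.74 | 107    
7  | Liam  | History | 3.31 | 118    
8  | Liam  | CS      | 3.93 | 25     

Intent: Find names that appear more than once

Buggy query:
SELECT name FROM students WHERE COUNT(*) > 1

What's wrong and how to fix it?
Bug: WHERE can't reference COUNT(*); aggregates are computed after WHERE

Fix: GROUP BY name, then filter groups with HAVING COUNT(*) > 1

Corrected query:
SELECT name FROM students GROUP BY name HAVING COUNT(*) > 1

Result:
name
----
Hank
Liam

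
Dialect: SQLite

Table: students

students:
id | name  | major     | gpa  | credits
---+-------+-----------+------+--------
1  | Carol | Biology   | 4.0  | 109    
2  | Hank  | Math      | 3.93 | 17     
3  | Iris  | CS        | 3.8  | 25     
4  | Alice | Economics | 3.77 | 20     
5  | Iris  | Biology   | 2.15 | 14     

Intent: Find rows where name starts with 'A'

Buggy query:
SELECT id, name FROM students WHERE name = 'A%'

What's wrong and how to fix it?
Bug: '=' compares the literal string including the % character; pattern matching needs LIKE

Fix: Replace '=' with LIKE so 'A%' is treated as a pattern

Corrected query:
SELECT id, name FROM students WHERE name LIKE 'A%'

Result:
id | name 
---+------
4  | Alice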